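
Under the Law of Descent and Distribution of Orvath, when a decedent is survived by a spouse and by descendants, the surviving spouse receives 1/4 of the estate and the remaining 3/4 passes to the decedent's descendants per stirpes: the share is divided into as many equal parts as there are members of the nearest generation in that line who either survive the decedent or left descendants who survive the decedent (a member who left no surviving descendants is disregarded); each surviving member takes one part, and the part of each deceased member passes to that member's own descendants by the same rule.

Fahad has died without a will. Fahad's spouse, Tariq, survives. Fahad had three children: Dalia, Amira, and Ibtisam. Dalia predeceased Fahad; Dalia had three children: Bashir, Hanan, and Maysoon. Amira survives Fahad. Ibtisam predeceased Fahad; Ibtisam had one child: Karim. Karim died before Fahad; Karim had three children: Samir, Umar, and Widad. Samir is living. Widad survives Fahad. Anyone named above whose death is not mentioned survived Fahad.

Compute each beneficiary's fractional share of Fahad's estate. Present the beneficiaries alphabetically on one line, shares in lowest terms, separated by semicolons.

Tariq, as surviving spouse, takes 1/4.
The remaining 3/4 passes to Fahad's descendants per stirpes.
The 3/4 is divided into 3 equal shares of 1/4 among Dalia, Amira, Ibtisam.
Dalia predeceased; the 1/4 allotted to Dalia's branch passes to Dalia's issue by representation.
The 1/4 is divided into 3 equal shares of 1/12 among Bashir, Hanan, Maysoon.
Bashir is living and takes 1/12.
Hanan is living and takes 1/12.
Maysoon is living and takes 1/12.
Amira is living and takes 1/4.
Ibtisam predeceased; the 1/4 allotted to Ibtisam's branch passes to Ibtisam's issue by representation.
Karim's line is the sole branch at this level, so the full 1/4 passes to Karim's issue by representation.
The 1/4 is divided into 3 equal shares of 1/12 among Samir, Umar, Widad.
Samir is living and takes 1/12.
Umar is living and takes 1/12.
Widad is living and takes 1/12.

Amira 1/4; Bashir 1/12; Hanan 1/12; Maysoon 1/12; Samir 1/12; Tariq 1/4; Umar 1/12; Widad 1/12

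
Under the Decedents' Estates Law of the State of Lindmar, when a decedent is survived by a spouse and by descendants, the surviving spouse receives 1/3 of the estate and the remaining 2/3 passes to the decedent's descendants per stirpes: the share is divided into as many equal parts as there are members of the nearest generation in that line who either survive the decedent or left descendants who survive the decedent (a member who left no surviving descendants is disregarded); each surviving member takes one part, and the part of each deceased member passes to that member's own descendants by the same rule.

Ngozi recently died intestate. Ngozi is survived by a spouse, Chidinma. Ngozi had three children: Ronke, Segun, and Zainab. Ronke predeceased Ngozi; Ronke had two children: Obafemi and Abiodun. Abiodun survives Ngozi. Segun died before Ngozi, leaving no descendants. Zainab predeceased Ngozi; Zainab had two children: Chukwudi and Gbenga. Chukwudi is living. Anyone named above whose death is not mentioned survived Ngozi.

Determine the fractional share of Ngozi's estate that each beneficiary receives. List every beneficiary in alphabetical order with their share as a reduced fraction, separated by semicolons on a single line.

Abiodun 1/6; Chidinma 1/3; Chukwudi 1/6; Gbenga 1/6; Obafemi 1/6

Chidinma, as surviving spouse, takes 1/3.
The remaining 2/3 passes to Ngozi's descendants per stirpes.
Segun left no surviving issue, so that branch lapses and is disregarded.
The 2/3 is divided into 2 equal shares of 1/3 among Ronke, Zainab.
Ronke predeceased; the 1/3 allotted to Ronke's branch passes to Ronke's issue by representation.
The 1/3 is divided into 2 equal shares of 1/6 among Obafemi, Abiodun.
Obafemi is living and takes 1/6.
Abiodun is living and takes 1/6.
Zainab predeceased; the 1/3 allotted to Zainab's branch passes to Zainab's issue by representation.
The 1/3 is divided into 2 equal shares of 1/6 among Chukwudi, Gbenga.
Chukwudi is living and takes 1/6.
Gbenga is living and takes 1/6.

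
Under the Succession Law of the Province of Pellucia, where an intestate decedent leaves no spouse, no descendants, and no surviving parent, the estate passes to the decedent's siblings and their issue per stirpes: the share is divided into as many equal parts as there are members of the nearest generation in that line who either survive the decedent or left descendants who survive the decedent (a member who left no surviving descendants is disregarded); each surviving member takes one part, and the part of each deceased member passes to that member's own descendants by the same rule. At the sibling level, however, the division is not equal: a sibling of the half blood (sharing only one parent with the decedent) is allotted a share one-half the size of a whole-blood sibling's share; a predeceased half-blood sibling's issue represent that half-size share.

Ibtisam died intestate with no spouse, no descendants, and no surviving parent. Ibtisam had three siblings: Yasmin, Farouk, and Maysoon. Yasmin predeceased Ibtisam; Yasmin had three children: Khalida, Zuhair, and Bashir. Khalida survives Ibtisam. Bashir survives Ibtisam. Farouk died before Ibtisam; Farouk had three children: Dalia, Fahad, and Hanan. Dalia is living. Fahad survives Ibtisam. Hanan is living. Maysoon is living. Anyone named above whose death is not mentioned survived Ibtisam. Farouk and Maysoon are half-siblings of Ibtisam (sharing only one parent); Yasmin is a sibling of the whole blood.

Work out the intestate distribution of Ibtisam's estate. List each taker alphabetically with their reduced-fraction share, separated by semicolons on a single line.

Bashir 1/6; Dalia 1/12; Fahad 1/12; Hanan 1/12; Khalida 1/6; Maysoon 1/4; Zuhair 1/6

No spouse, descendants, or parent survives, so the estate passes to Ibtisam's siblings per stirpes.
Half-blood siblings count for one-half the weight of whole-blood siblings at the initial division.
Dividing 1 in proportion to weights (total weight 2): Yasmin (weight 1) → 1/2; Farouk (weight 1/2) → 1/4; Maysoon (weight 1/2) → 1/4.
Yasmin predeceased; the 1/2 allotted to Yasmin's branch passes to Yasmin's issue by representation.
The 1/2 is divided into 3 equal shares of 1/6 among Khalida, Zuhair, Bashir.
Khalida is living and takes 1/6.
Zuhair is living and takes 1/6.
Bashir is living and takes 1/6.
Farouk predeceased; the 1/4 allotted to Farouk's branch passes to Farouk's issue by representation.
The 1/4 is divided into 3 equal shares of 1/12 among Dalia, Fahad, Hanan.
Dalia is living and takes 1/12.
Fahad is living and takes 1/12.
Hanan is living and takes 1/12.
Maysoon is living and takes 1/4.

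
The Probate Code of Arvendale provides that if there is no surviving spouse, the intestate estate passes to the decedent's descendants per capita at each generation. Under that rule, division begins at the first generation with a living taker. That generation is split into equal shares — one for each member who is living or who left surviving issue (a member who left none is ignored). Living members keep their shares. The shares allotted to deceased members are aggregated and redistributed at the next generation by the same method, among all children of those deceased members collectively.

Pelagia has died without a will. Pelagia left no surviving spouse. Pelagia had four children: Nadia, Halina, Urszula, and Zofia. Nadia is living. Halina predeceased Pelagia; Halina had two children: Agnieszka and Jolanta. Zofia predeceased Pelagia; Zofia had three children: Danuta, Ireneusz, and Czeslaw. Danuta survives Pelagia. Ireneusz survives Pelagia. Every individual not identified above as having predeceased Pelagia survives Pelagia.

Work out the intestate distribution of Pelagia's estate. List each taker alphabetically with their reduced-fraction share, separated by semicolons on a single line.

There is no surviving spouse, so the entire estate passes to Pelagia's descendants per capita at each generation.
At generation 1 (Nadia, Halina, Urszula, Zofia) there are 4 shares of (1)/4 = 1/4 each.
Living: Nadia and Urszula — each takes 1/4.
Deceased: Halina and Zofia. Their combined 1/2 is pooled and carried to generation 2.
At generation 2 (Agnieszka, Jolanta, Danuta, Ireneusz, Czeslaw) there are 5 shares of (1/2)/5 = 1/10 each.
Living: Agnieszka, Jolanta, Danuta, Ireneusz, and Czeslaw — each takes 1/10.

Agnieszka 1/10; Czeslaw 1/10; Danuta 1/10; Ireneusz 1/10; Jolanta 1/10; Nadia 1/4; Urszula 1/4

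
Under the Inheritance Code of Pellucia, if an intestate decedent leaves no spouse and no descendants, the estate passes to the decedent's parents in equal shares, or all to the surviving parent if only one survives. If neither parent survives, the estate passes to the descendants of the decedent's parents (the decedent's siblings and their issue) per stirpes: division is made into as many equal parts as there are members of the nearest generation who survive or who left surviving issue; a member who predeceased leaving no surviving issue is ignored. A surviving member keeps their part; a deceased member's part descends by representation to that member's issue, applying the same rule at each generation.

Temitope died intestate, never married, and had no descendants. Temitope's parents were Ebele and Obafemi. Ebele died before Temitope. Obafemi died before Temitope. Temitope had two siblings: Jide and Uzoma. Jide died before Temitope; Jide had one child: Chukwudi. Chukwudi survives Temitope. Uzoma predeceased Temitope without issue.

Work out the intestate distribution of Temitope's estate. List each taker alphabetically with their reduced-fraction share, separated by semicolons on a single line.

Neither parent survives and there are no descendants, so the estate passes to Temitope's siblings and their issue per stirpes.
Uzoma left no surviving issue, so that branch lapses and is disregarded.
Jide's line is the sole branch at this level, so the full 1 passes to Jide's issue by representation.
Chukwudi is the sole taker at this level and receives the full 1.

Chukwudi 1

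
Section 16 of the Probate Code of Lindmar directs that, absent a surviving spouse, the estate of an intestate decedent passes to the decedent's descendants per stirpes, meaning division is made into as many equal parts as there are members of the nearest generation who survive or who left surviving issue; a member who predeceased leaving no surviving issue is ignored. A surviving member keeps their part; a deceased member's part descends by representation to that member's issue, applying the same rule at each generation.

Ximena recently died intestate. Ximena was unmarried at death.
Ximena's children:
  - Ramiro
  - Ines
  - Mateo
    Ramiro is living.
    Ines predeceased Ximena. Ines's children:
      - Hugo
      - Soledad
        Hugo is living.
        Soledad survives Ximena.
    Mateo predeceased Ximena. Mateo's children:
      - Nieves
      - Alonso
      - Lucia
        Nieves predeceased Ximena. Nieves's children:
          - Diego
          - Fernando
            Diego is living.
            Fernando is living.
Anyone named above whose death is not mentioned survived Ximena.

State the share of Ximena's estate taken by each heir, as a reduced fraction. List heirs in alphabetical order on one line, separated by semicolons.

Alonso 1/9; Diego 1/18; Fernando 1/18; Hugo 1/6; Lucia 1/9; Ramiro 1/3; Soledad 1/6

There is no surviving spouse, so the entire estate passes to Ximena's descendants per stirpes.
The estate is divided into 3 equal shares of 1/3 among Ramiro, Ines, Mateo.
Ramiro is living and takes 1/3.
Ines predeceased; the 1/3 allotted to Ines's branch passes to Ines's issue by representation.
The 1/3 is divided into 2 equal shares of 1/6 among Hugo, Soledad.
Hugo is living and takes 1/6.
Soledad is living and takes 1/6.
Mateo predeceased; the 1/3 allotted to Mateo's branch passes to Mateo's issue by representation.
The 1/3 is divided into 3 equal shares of 1/9 among Nieves, Alonso, Lucia.
Nieves predeceased; the 1/9 allotted to Nieves's branch passes to Nieves's issue by representation.
The 1/9 is divided into 2 equal shares of 1/18 among Diego, Fernando.
Diego is living and takes 1/18.
Fernando is living and takes 1/18.
Alonso is living and takes 1/9.
Lucia is living and takes 1/9.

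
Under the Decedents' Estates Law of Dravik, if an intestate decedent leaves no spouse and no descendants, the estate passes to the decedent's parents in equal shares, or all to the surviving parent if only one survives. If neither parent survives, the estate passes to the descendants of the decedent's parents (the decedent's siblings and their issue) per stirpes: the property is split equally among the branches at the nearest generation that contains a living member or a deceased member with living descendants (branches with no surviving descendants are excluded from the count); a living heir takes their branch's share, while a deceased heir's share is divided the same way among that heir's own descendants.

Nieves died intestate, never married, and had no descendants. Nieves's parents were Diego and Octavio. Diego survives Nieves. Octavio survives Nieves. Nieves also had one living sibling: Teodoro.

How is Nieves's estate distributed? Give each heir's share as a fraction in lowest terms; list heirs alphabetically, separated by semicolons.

Both parents survive, so Diego and Octavio each take 1/2. The siblings take nothing because a surviving parent has priority.

Diego 1/2; Octavio 1/2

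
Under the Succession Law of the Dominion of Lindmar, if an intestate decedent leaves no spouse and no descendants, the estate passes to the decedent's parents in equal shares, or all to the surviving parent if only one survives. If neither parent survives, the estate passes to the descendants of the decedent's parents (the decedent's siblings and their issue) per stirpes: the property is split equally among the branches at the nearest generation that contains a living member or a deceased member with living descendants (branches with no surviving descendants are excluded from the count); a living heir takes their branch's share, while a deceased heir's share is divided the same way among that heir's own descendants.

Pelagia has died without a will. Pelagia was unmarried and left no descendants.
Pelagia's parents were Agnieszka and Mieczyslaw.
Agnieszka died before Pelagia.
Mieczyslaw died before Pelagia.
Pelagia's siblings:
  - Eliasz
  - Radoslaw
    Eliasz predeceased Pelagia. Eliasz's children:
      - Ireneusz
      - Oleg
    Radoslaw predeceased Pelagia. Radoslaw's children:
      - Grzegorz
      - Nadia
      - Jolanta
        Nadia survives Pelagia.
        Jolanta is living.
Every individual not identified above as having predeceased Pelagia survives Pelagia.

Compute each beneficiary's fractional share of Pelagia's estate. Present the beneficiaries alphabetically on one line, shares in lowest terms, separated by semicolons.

Grzegorz 1/6; Ireneusz 1/4; Jolanta 1/6; Nadia 1/6; Oleg 1/4

Neither parent survives and there are no descendants, so the estate passes to Pelagia's siblings and their issue per stirpes.
The estate is divided into 2 equal shares of 1/2 among Eliasz, Radoslaw.
Eliasz predeceased; the 1/2 allotted to Eliasz's branch passes to Eliasz's issue by representation.
The 1/2 is divided into 2 equal shares of 1/4 among Ireneusz, Oleg.
Ireneusz is living and takes 1/4.
Oleg is living and takes 1/4.
Radoslaw predeceased; the 1/2 allotted to Radoslaw's branch passes to Radoslaw's issue by representation.
The 1/2 is divided into 3 equal shares of 1/6 among Grzegorz, Nadia, Jolanta.
Grzegorz is living and takes 1/6.
Nadia is living and takes 1/6.
Jolanta is living and takes 1/6.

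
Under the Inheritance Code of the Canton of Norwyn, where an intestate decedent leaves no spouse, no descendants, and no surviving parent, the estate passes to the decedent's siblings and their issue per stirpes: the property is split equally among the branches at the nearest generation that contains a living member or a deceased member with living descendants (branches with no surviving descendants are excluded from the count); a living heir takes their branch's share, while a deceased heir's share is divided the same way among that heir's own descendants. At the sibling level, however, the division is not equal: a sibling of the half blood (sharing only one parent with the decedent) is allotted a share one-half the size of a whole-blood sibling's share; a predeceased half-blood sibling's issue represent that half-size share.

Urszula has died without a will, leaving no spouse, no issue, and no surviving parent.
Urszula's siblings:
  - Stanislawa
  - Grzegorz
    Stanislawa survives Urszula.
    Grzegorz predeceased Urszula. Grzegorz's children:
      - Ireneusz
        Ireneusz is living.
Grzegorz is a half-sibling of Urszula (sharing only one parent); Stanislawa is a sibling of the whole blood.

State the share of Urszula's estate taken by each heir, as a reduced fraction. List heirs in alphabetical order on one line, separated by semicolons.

Ireneusz 1/3; Stanislawa 2/3

No spouse, descendants, or parent survives, so the estate passes to Urszula's siblings per stirpes.
Half-blood siblings count for one-half the weight of whole-blood siblings at the initial division.
Dividing 1 in proportion to weights (total weight 3/2): Stanislawa (weight 1) → 2/3; Grzegorz (weight 1/2) → 1/3.
Stanislawa is living and takes 2/3.
Grzegorz predeceased; the 1/3 allotted to Grzegorz's branch passes to Grzegorz's issue by representation.
Ireneusz is the sole taker at this level and receives the full 1/3.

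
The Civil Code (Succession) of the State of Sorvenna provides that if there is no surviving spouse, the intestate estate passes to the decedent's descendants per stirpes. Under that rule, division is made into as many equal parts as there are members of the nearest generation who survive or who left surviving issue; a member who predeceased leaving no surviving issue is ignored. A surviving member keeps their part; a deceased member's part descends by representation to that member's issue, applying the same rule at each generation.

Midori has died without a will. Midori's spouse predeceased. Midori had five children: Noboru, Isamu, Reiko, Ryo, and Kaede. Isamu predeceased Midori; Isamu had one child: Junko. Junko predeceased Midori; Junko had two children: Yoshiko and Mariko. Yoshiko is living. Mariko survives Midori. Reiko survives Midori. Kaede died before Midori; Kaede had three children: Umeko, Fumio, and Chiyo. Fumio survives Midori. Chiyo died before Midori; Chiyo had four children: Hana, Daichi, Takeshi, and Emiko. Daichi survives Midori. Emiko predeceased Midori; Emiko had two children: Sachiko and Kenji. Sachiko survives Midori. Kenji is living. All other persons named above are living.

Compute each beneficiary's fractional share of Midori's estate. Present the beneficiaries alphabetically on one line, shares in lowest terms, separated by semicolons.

There is no surviving spouse, so the entire estate passes to Midori's descendants per stirpes.
The estate is divided into 5 equal shares of 1/5 among Noboru, Isamu, Reiko, Ryo, Kaede.
Noboru is living and takes 1/5.
Isamu predeceased; the 1/5 allotted to Isamu's branch passes to Isamu's issue by representation.
Junko's line is the sole branch at this level, so the full 1/5 passes to Junko's issue by representation.
The 1/5 is divided into 2 equal shares of 1/10 among Yoshiko, Mariko.
Yoshiko is living and takes 1/10.
Mariko is living and takes 1/10.
Reiko is living and takes 1/5.
Ryo is living and takes 1/5.
Kaede predeceased; the 1/5 allotted to Kaede's branch passes to Kaede's issue by representation.
The 1/5 is divided into 3 equal shares of 1/15 among Umeko, Fumio, Chiyo.
Umeko is living and takes 1/15.
Fumio is living and takes 1/15.
Chiyo predeceased; the 1/15 allotted to Chiyo's branch passes to Chiyo's issue by representation.
The 1/15 is divided into 4 equal shares of 1/60 among Hana, Daichi, Takeshi, Emiko.
Hana is living and takes 1/60.
Daichi is living and takes 1/60.
Takeshi is living and takes 1/60.
Emiko predeceased; the 1/60 allotted to Emiko's branch passes to Emiko's issue by representation.
The 1/60 is divided into 2 equal shares of 1/120 among Sachiko, Kenji.
Sachiko is living and takes 1/120.
Kenji is living and takes 1/120.

Daichi 1/60; Fumio 1/15; Hana 1/60; Kenji 1/120; Mariko 1/10; Noboru 1/5; Reiko 1/5; Ryo 1/5; Sachiko 1/120; Takeshi 1/60; Umeko 1/15; Yoshiko 1/10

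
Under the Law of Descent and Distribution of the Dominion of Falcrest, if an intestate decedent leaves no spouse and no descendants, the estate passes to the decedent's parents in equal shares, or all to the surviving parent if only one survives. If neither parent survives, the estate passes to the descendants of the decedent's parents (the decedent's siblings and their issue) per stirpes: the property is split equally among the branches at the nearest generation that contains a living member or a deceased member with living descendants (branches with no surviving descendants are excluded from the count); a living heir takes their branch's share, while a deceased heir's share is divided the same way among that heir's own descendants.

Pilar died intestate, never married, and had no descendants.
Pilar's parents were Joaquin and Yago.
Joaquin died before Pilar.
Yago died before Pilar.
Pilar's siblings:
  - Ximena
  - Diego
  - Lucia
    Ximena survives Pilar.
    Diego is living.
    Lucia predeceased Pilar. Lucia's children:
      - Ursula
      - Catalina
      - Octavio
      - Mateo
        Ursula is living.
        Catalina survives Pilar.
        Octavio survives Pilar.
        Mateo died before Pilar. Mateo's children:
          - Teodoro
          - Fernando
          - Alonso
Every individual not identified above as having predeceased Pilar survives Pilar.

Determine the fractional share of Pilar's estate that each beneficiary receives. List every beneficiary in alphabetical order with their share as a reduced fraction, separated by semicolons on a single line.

Alonso 1/36; Catalina 1/12; Diego 1/3; Fernando 1/36; Octavio 1/12; Teodoro 1/36; Ursula 1/12; Ximena 1/3

Neither parent survives and there are no descendants, so the estate passes to Pilar's siblings and their issue per stirpes.
The estate is divided into 3 equal shares of 1/3 among Ximena, Diego, Lucia.
Ximena is living and takes 1/3.
Diego is living and takes 1/3.
Lucia predeceased; the 1/3 allotted to Lucia's branch passes to Lucia's issue by representation.
The 1/3 is divided into 4 equal shares of 1/12 among Ursula, Catalina, Octavio, Mateo.
Ursula is living and takes 1/12.
Catalina is living and takes 1/12.
Octavio is living and takes 1/12.
Mateo predeceased; the 1/12 allotted to Mateo's branch passes to Mateo's issue by representation.
The 1/12 is divided into 3 equal shares of 1/36 among Teodoro, Fernando, Alonso.
Teodoro is living and takes 1/36.
Fernando is living and takes 1/36.
Alonso is living and takes 1/36.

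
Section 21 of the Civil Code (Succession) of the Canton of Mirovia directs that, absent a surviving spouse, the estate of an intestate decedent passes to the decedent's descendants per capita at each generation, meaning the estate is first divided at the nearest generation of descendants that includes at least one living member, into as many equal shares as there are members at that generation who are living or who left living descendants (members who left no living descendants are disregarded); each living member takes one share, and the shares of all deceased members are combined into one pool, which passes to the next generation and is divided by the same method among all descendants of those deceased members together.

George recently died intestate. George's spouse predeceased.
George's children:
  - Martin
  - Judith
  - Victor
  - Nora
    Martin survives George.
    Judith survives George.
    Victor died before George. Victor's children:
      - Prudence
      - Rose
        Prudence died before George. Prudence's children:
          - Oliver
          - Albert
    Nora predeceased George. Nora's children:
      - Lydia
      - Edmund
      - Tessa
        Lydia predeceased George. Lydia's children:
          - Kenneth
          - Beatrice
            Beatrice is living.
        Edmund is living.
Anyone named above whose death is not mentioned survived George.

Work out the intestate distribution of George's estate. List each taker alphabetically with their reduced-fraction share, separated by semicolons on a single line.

Albert 1/20; Beatrice 1/20; Edmund 1/10; Judith 1/4; Kenneth 1/20; Martin 1/4; Oliver 1/20; Rose 1/10; Tessa 1/10

There is no surviving spouse, so the entire estate passes to George's descendants per capita at each generation.
At generation 1 (Martin, Judith, Victor, Nora) there are 4 shares of (1)/4 = 1/4 each.
Living: Martin and Judith — each takes 1/4.
Deceased: Victor and Nora. Their combined 1/2 is pooled and carried to generation 2.
At generation 2 (Prudence, Rose, Lydia, Edmund, Tessa) there are 5 shares of (1/2)/5 = 1/10 each.
Living: Rose, Edmund, and Tessa — each takes 1/10.
Deceased: Prudence and Lydia. Their combined 1/5 is pooled and carried to generation 3.
At generation 3 (Oliver, Albert, Kenneth, Beatrice) there are 4 shares of (1/5)/4 = 1/20 each.
Living: Oliver, Albert, Kenneth, and Beatrice — each takes 1/20.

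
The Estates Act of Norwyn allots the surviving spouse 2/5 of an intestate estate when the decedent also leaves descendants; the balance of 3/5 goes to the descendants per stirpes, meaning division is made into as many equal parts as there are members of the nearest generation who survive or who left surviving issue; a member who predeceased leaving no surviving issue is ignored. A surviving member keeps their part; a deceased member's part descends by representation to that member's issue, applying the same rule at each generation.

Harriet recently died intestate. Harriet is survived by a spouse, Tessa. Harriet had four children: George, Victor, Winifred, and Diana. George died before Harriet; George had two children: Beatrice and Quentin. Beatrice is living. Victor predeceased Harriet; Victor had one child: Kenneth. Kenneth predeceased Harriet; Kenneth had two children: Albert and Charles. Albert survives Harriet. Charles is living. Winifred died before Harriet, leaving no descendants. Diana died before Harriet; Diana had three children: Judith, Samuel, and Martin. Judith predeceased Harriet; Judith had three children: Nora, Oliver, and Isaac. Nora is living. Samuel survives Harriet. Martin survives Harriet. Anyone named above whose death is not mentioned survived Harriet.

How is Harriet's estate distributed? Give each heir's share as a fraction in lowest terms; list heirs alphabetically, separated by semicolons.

Tessa, as surviving spouse, takes 2/5.
The remaining 3/5 passes to Harriet's descendants per stirpes.
Winifred left no surviving issue, so that branch lapses and is disregarded.
The 3/5 is divided into 3 equal shares of 1/5 among George, Victor, Diana.
George predeceased; the 1/5 allotted to George's branch passes to George's issue by representation.
The 1/5 is divided into 2 equal shares of 1/10 among Beatrice, Quentin.
Beatrice is living and takes 1/10.
Quentin is living and takes 1/10.
Victor predeceased; the 1/5 allotted to Victor's branch passes to Victor's issue by representation.
Kenneth's line is the sole branch at this level, so the full 1/5 passes to Kenneth's issue by representation.
The 1/5 is divided into 2 equal shares of 1/10 among Albert, Charles.
Albert is living and takes 1/10.
Charles is living and takes 1/10.
Diana predeceased; the 1/5 allotted to Diana's branch passes to Diana's issue by representation.
The 1/5 is divided into 3 equal shares of 1/15 among Judith, Samuel, Martin.
Judith predeceased; the 1/15 allotted to Judith's branch passes to Judith's issue by representation.
The 1/15 is divided into 3 equal shares of 1/45 among Nora, Oliver, Isaac.
Nora is living and takes 1/45.
Oliver is living and takes 1/45.
Isaac is living and takes 1/45.
Samuel is living and takes 1/15.
Martin is living and takes 1/15.

Albert 1/10; Beatrice 1/10; Charles 1/10; Isaac 1/45; Martin 1/15; Nora 1/45; Oliver 1/45; Quentin 1/10; Samuel 1/15; Tessa 2/5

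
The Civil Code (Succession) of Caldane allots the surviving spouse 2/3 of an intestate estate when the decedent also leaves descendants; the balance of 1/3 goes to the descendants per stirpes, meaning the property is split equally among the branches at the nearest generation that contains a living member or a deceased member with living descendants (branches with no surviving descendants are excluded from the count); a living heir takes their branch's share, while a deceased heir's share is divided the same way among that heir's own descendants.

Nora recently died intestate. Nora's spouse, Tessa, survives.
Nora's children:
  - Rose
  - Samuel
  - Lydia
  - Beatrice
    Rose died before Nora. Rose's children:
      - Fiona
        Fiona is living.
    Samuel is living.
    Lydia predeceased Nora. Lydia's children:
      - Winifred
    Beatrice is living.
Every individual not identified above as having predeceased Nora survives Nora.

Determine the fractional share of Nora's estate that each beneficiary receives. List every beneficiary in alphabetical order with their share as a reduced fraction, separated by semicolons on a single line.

Tessa, as surviving spouse, takes 2/3.
The remaining 1/3 passes to Nora's descendants per stirpes.
The 1/3 is divided into 4 equal shares of 1/12 among Rose, Samuel, Lydia, Beatrice.
Rose predeceased; the 1/12 allotted to Rose's branch passes to Rose's issue by representation.
Fiona is the sole taker at this level and receives the full 1/12.
Samuel is living and takes 1/12.
Lydia predeceased; the 1/12 allotted to Lydia's branch passes to Lydia's issue by representation.
Winifred is the sole taker at this level and receives the full 1/12.
Beatrice is living and takes 1/12.

Beatrice 1/12; Fiona 1/12; Samuel 1/12; Tessa 2/3; Winifred 1/12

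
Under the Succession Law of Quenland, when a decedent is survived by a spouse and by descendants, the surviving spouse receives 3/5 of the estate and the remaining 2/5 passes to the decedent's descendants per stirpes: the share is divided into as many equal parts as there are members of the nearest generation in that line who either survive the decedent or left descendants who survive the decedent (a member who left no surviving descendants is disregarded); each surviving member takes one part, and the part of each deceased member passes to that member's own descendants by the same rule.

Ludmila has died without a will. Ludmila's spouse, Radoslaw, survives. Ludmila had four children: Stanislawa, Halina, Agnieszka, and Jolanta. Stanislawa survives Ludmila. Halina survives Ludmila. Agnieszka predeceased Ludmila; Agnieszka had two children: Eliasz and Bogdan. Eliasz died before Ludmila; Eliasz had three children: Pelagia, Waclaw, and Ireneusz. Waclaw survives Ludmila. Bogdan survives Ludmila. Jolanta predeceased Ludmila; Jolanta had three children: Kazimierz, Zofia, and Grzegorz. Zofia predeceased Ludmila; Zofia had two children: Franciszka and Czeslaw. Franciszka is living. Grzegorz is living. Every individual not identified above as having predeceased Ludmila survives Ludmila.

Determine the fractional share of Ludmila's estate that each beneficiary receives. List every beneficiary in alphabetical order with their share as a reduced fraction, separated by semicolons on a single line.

Radoslaw, as surviving spouse, takes 3/5.
The remaining 2/5 passes to Ludmila's descendants per stirpes.
The 2/5 is divided into 4 equal shares of 1/10 among Stanislawa, Halina, Agnieszka, Jolanta.
Stanislawa is living and takes 1/10.
Halina is living and takes 1/10.
Agnieszka predeceased; the 1/10 allotted to Agnieszka's branch passes to Agnieszka's issue by representation.
The 1/10 is divided into 2 equal shares of 1/20 among Eliasz, Bogdan.
Eliasz predeceased; the 1/20 allotted to Eliasz's branch passes to Eliasz's issue by representation.
The 1/20 is divided into 3 equal shares of 1/60 among Pelagia, Waclaw, Ireneusz.
Pelagia is living and takes 1/60.
Waclaw is living and takes 1/60.
Ireneusz is living and takes 1/60.
Bogdan is living and takes 1/20.
Jolanta predeceased; the 1/10 allotted to Jolanta's branch passes to Jolanta's issue by representation.
The 1/10 is divided into 3 equal shares of 1/30 among Kazimierz, Zofia, Grzegorz.
Kazimierz is living and takes 1/30.
Zofia predeceased; the 1/30 allotted to Zofia's branch passes to Zofia's issue by representation.
The 1/30 is divided into 2 equal shares of 1/60 among Franciszka, Czeslaw.
Franciszka is living and takes 1/60.
Czeslaw is living and takes 1/60.
Grzegorz is living and takes 1/30.

Bogdan 1/20; Czeslaw 1/60; Franciszka 1/60; Grzegorz 1/30; Halina 1/10; Ireneusz 1/60; Kazimierz 1/30; Pelagia 1/60; Radoslaw 3/5; Stanislawa 1/10; Waclaw 1/60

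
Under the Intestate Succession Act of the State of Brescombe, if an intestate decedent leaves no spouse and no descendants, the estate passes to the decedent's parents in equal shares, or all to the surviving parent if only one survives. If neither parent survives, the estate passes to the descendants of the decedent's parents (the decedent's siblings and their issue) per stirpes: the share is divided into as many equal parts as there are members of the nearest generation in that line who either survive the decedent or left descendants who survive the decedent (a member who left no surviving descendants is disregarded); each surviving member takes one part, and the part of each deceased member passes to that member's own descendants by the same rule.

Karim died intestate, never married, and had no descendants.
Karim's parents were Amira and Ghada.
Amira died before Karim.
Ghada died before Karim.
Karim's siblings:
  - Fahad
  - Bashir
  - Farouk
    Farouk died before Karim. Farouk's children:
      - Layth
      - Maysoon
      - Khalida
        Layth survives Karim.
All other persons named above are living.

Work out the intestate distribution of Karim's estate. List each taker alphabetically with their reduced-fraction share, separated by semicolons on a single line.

Neither parent survives and there are no descendants, so the estate passes to Karim's siblings and their issue per stirpes.
The estate is divided into 3 equal shares of 1/3 among Fahad, Bashir, Farouk.
Fahad is living and takes 1/3.
Bashir is living and takes 1/3.
Farouk predeceased; the 1/3 allotted to Farouk's branch passes to Farouk's issue by representation.
The 1/3 is divided into 3 equal shares of 1/9 among Layth, Maysoon, Khalida.
Layth is living and takes 1/9.
Maysoon is living and takes 1/9.
Khalida is living and takes 1/9.

Bashir 1/3; Fahad 1/3; Khalida 1/9; Layth 1/9; Maysoon 1/9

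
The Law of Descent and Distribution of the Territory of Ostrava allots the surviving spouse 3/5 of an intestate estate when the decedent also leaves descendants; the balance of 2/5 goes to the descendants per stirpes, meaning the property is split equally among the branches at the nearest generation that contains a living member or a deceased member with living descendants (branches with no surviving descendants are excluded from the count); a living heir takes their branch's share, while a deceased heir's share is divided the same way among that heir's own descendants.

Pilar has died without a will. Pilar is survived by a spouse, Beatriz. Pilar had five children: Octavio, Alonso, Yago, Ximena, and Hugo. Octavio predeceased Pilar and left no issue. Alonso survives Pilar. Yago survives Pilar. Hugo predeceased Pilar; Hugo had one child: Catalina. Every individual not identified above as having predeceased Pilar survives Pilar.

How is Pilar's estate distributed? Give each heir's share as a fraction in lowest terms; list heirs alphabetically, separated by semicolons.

Alonso 1/10; Beatriz 3/5; Catalina 1/10; Ximena 1/10; Yago 1/10

Beatriz, as surviving spouse, takes 3/5.
The remaining 2/5 passes to Pilar's descendants per stirpes.
Octavio left no surviving issue, so that branch lapses and is disregarded.
The 2/5 is divided into 4 equal shares of 1/10 among Alonso, Yago, Ximena, Hugo.
Alonso is living and takes 1/10.
Yago is living and takes 1/10.
Ximena is living and takes 1/10.
Hugo predeceased; the 1/10 allotted to Hugo's branch passes to Hugo's issue by representation.
Catalina is the sole taker at this level and receives the full 1/10.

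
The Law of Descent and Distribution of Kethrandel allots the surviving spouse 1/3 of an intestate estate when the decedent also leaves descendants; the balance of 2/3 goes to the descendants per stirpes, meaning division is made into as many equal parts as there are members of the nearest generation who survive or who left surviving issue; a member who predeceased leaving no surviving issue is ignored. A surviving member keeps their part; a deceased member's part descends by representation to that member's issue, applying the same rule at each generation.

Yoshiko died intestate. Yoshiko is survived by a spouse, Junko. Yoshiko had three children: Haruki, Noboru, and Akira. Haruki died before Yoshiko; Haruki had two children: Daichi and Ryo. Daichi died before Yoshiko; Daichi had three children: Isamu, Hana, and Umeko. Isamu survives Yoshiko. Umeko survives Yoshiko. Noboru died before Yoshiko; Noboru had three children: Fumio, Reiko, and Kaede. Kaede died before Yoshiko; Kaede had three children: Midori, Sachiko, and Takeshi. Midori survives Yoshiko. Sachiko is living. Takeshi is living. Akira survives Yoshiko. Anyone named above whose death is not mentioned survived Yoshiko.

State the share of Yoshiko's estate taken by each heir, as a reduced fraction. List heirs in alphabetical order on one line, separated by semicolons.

Akira 2/9; Fumio 2/27; Hana 1/27; Isamu 1/27; Junko 1/3; Midori 2/81; Reiko 2/27; Ryo 1/9; Sachiko 2/81; Takeshi 2/81; Umeko 1/27

Junko, as surviving spouse, takes 1/3.
The remaining 2/3 passes to Yoshiko's descendants per stirpes.
The 2/3 is divided into 3 equal shares of 2/9 among Haruki, Noboru, Akira.
Haruki predeceased; the 2/9 allotted to Haruki's branch passes to Haruki's issue by representation.
The 2/9 is divided into 2 equal shares of 1/9 among Daichi, Ryo.
Daichi predeceased; the 1/9 allotted to Daichi's branch passes to Daichi's issue by representation.
The 1/9 is divided into 3 equal shares of 1/27 among Isamu, Hana, Umeko.
Isamu is living and takes 1/27.
Hana is living and takes 1/27.
Umeko is living and takes 1/27.
Ryo is living and takes 1/9.
Noboru predeceased; the 2/9 allotted to Noboru's branch passes to Noboru's issue by representation.
The 2/9 is divided into 3 equal shares of 2/27 among Fumio, Reiko, Kaede.
Fumio is living and takes 2/27.
Reiko is living and takes 2/27.
Kaede predeceased; the 2/27 allotted to Kaede's branch passes to Kaede's issue by representation.
The 2/27 is divided into 3 equal shares of 2/81 among Midori, Sachiko, Takeshi.
Midori is living and takes 2/81.
Sachiko is living and takes 2/81.
Takeshi is living and takes 2/81.
Akira is living and takes 2/9.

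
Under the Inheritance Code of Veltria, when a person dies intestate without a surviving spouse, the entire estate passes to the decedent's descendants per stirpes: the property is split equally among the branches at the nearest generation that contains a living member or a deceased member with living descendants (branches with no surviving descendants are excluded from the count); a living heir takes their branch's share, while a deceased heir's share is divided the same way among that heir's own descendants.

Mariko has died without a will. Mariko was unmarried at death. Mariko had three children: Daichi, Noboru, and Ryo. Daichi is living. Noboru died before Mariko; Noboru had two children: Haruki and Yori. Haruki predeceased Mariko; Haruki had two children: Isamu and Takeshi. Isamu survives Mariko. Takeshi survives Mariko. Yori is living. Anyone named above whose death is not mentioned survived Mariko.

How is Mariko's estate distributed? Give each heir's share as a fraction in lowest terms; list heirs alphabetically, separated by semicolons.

Daichi 1/3; Isamu 1/12; Ryo 1/3; Takeshi 1/12; Yori 1/6

There is no surviving spouse, so the entire estate passes to Mariko's descendants per stirpes.
The estate is divided into 3 equal shares of 1/3 among Daichi, Noboru, Ryo.
Daichi is living and takes 1/3.
Noboru predeceased; the 1/3 allotted to Noboru's branch passes to Noboru's issue by representation.
The 1/3 is divided into 2 equal shares of 1/6 among Haruki, Yori.
Haruki predeceased; the 1/6 allotted to Haruki's branch passes to Haruki's issue by representation.
The 1/6 is divided into 2 equal shares of 1/12 among Isamu, Takeshi.
Isamu is living and takes 1/12.
Takeshi is living and takes 1/12.
Yori is living and takes 1/6.
Ryo is living and takes 1/3.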